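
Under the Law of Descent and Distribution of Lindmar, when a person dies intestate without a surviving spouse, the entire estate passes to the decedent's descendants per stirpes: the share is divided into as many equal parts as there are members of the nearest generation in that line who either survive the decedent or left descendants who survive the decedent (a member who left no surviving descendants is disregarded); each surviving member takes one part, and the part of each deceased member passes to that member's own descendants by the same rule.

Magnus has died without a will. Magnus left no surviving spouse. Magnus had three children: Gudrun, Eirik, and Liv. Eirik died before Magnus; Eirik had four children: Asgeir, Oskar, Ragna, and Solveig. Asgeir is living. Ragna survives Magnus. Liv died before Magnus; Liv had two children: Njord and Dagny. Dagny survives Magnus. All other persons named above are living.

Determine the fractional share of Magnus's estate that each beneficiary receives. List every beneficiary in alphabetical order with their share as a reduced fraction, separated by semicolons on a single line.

Asgeir 1/12; Dagny 1/6; Gudrun 1/3; Njord 1/6; Oskar 1/12; Ragna 1/12; Solveig 1/12

There is no surviving spouse, so the entire estate passes to Magnus's descendants per stirpes.
The estate is divided into 3 equal shares of 1/3 among Gudrun, Eirik, Liv.
Gudrun is living and takes 1/3.
Eirik predeceased; the 1/3 allotted to Eirik's branch passes to Eirik's issue by representation.
The 1/3 is divided into 4 equal shares of 1/12 among Asgeir, Oskar, Ragna, Solveig.
Asgeir is living and takes 1/12.
Oskar is living and takes 1/12.
Ragna is living and takes 1/12.
Solveig is living and takes 1/12.
Liv predeceased; the 1/3 allotted to Liv's branch passes to Liv's issue by representation.
The 1/3 is divided into 2 equal shares of 1/6 among Njord, Dagny.
Njord is living and takes 1/6.
Dagny is living and takes 1/6.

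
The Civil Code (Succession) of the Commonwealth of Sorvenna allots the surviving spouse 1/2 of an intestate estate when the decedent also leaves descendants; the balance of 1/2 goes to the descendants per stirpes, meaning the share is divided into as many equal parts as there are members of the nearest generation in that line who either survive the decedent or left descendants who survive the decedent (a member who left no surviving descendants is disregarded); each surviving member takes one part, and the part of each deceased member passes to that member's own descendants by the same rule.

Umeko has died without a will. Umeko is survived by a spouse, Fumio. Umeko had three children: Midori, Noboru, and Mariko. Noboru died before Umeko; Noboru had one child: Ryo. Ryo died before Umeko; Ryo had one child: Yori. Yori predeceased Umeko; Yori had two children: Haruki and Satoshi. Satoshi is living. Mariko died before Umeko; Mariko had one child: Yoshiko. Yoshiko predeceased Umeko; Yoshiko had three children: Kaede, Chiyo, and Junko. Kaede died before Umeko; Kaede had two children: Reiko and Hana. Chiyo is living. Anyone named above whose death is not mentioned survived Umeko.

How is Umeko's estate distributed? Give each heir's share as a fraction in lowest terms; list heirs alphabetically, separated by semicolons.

Fumio, as surviving spouse, takes 1/2.
The remaining 1/2 passes to Umeko's descendants per stirpes.
The 1/2 is divided into 3 equal shares of 1/6 among Midori, Noboru, Mariko.
Midori is living and takes 1/6.
Noboru predeceased; the 1/6 allotted to Noboru's branch passes to Noboru's issue by representation.
Ryo's line is the sole branch at this level, so the full 1/6 passes to Ryo's issue by representation.
Yori's line is the sole branch at this level, so the full 1/6 passes to Yori's issue by representation.
The 1/6 is divided into 2 equal shares of 1/12 among Haruki, Satoshi.
Haruki is living and takes 1/12.
Satoshi is living and takes 1/12.
Mariko predeceased; the 1/6 allotted to Mariko's branch passes to Mariko's issue by representation.
Yoshiko's line is the sole branch at this level, so the full 1/6 passes to Yoshiko's issue by representation.
The 1/6 is divided into 3 equal shares of 1/18 among Kaede, Chiyo, Junko.
Kaede predeceased; the 1/18 allotted to Kaede's branch passes to Kaede's issue by representation.
The 1/18 is divided into 2 equal shares of 1/36 among Reiko, Hana.
Reiko is living and takes 1/36.
Hana is living and takes 1/36.
Chiyo is living and takes 1/18.
Junko is living and takes 1/18.

Chiyo 1/18; Fumio 1/2; Hana 1/36; Haruki 1/12; Junko 1/18; Midori 1/6; Reiko 1/36; Satoshi 1/12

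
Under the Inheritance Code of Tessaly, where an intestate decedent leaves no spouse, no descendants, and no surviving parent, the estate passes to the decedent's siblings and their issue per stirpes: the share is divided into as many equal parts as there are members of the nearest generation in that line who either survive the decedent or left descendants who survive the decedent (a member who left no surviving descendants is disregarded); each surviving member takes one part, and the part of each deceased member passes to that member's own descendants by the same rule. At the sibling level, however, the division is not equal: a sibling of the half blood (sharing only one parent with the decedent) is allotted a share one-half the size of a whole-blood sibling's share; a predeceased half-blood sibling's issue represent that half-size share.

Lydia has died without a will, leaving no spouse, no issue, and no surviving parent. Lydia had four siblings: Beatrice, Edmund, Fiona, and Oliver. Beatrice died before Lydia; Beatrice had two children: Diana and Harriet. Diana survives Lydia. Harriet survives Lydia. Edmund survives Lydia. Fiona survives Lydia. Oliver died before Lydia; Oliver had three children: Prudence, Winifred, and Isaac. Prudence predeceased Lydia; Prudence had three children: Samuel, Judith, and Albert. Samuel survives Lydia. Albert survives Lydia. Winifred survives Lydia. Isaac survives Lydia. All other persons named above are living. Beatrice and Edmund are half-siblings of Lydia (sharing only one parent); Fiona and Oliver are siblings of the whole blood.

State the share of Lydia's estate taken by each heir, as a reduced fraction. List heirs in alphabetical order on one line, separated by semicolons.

Albert 1/27; Diana 1/12; Edmund 1/6; Fiona 1/3; Harriet 1/12; Isaac 1/9; Judith 1/27; Samuel 1/27; Winifred 1/9

No spouse, descendants, or parent survives, so the estate passes to Lydia's siblings per stirpes.
Half-blood siblings count for one-half the weight of whole-blood siblings at the initial division.
Dividing 1 in proportion to weights (total weight 3): Beatrice (weight 1/2) → 1/6; Edmund (weight 1/2) → 1/6; Fiona (weight 1) → 1/3; Oliver (weight 1) → 1/3.
Beatrice predeceased; the 1/6 allotted to Beatrice's branch passes to Beatrice's issue by representation.
The 1/6 is divided into 2 equal shares of 1/12 among Diana, Harriet.
Diana is living and takes 1/12.
Harriet is living and takes 1/12.
Edmund is living and takes 1/6.
Fiona is living and takes 1/3.
Oliver predeceased; the 1/3 allotted to Oliver's branch passes to Oliver's issue by representation.
The 1/3 is divided into 3 equal shares of 1/9 among Prudence, Winifred, Isaac.
Prudence predeceased; the 1/9 allotted to Prudence's branch passes to Prudence's issue by representation.
The 1/9 is divided into 3 equal shares of 1/27 among Samuel, Judith, Albert.
Samuel is living and takes 1/27.
Judith is living and takes 1/27.
Albert is living and takes 1/27.
Winifred is living and takes 1/9.
Isaac is living and takes 1/9.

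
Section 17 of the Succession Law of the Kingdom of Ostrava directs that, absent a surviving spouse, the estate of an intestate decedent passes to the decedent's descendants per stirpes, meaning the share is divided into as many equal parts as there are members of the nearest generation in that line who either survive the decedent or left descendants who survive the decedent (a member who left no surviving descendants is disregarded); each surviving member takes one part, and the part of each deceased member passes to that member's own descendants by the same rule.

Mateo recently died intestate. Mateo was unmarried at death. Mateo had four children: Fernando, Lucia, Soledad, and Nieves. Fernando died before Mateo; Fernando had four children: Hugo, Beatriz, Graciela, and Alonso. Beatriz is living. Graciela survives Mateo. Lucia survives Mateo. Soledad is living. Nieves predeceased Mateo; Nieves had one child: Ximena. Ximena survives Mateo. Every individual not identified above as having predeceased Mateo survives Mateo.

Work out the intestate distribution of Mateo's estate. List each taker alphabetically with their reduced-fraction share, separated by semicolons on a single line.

There is no surviving spouse, so the entire estate passes to Mateo's descendants per stirpes.
The estate is divided into 4 equal shares of 1/4 among Fernando, Lucia, Soledad, Nieves.
Fernando predeceased; the 1/4 allotted to Fernando's branch passes to Fernando's issue by representation.
The 1/4 is divided into 4 equal shares of 1/16 among Hugo, Beatriz, Graciela, Alonso.
Hugo is living and takes 1/16.
Beatriz is living and takes 1/16.
Graciela is living and takes 1/16.
Alonso is living and takes 1/16.
Lucia is living and takes 1/4.
Soledad is living and takes 1/4.
Nieves predeceased; the 1/4 allotted to Nieves's branch passes to Nieves's issue by representation.
Ximena is the sole taker at this level and receives the full 1/4.

Alonso 1/16; Beatriz 1/16; Graciela 1/16; Hugo 1/16; Lucia 1/4; Soledad 1/4; Ximena 1/4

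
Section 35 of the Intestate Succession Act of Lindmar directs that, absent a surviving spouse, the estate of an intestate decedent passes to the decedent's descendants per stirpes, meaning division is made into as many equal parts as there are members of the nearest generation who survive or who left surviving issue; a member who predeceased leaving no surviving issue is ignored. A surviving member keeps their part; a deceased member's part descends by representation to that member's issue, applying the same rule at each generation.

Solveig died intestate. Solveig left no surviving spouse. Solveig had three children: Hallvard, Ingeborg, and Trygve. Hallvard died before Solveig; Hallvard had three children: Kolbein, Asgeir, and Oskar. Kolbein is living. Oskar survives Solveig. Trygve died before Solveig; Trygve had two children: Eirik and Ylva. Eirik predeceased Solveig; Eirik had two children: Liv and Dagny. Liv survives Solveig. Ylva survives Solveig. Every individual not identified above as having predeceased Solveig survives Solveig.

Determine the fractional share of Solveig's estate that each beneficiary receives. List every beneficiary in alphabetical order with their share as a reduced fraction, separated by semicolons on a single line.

Asgeir 1/9; Dagny 1/12; Ingeborg 1/3; Kolbein 1/9; Liv 1/12; Oskar 1/9; Ylva 1/6

There is no surviving spouse, so the entire estate passes to Solveig's descendants per stirpes.
The estate is divided into 3 equal shares of 1/3 among Hallvard, Ingeborg, Trygve.
Hallvard predeceased; the 1/3 allotted to Hallvard's branch passes to Hallvard's issue by representation.
The 1/3 is divided into 3 equal shares of 1/9 among Kolbein, Asgeir, Oskar.
Kolbein is living and takes 1/9.
Asgeir is living and takes 1/9.
Oskar is living and takes 1/9.
Ingeborg is living and takes 1/3.
Trygve predeceased; the 1/3 allotted to Trygve's branch passes to Trygve's issue by representation.
The 1/3 is divided into 2 equal shares of 1/6 among Eirik, Ylva.
Eirik predeceased; the 1/6 allotted to Eirik's branch passes to Eirik's issue by representation.
The 1/6 is divided into 2 equal shares of 1/12 among Liv, Dagny.
Liv is living and takes 1/12.
Dagny is living and takes 1/12.
Ylva is living and takes 1/6.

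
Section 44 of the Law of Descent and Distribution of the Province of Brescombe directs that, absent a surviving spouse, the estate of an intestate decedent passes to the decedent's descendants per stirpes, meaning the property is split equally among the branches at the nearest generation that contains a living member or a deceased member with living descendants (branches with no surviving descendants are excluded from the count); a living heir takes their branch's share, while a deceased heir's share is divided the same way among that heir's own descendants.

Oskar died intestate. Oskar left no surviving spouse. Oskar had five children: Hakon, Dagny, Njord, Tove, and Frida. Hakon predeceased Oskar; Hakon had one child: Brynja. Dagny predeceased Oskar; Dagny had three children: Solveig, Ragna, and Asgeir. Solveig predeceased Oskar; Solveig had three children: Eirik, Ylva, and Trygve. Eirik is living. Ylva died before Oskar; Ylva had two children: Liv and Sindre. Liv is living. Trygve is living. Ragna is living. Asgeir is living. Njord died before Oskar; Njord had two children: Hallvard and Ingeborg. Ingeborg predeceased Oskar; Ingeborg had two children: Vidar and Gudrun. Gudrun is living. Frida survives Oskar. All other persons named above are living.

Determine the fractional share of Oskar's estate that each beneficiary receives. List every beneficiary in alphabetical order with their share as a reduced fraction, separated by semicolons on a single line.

There is no surviving spouse, so the entire estate passes to Oskar's descendants per stirpes.
The estate is divided into 5 equal shares of 1/5 among Hakon, Dagny, Njord, Tove, Frida.
Hakon predeceased; the 1/5 allotted to Hakon's branch passes to Hakon's issue by representation.
Brynja is the sole taker at this level and receives the full 1/5.
Dagny predeceased; the 1/5 allotted to Dagny's branch passes to Dagny's issue by representation.
The 1/5 is divided into 3 equal shares of 1/15 among Solveig, Ragna, Asgeir.
Solveig predeceased; the 1/15 allotted to Solveig's branch passes to Solveig's issue by representation.
The 1/15 is divided into 3 equal shares of 1/45 among Eirik, Ylva, Trygve.
Eirik is living and takes 1/45.
Ylva predeceased; the 1/45 allotted to Ylva's branch passes to Ylva's issue by representation.
The 1/45 is divided into 2 equal shares of 1/90 among Liv, Sindre.
Liv is living and takes 1/90.
Sindre is living and takes 1/90.
Trygve is living and takes 1/45.
Ragna is living and takes 1/15.
Asgeir is living and takes 1/15.
Njord predeceased; the 1/5 allotted to Njord's branch passes to Njord's issue by representation.
The 1/5 is divided into 2 equal shares of 1/10 among Hallvard, Ingeborg.
Hallvard is living and takes 1/10.
Ingeborg predeceased; the 1/10 allotted to Ingeborg's branch passes to Ingeborg's issue by representation.
The 1/10 is divided into 2 equal shares of 1/20 among Vidar, Gudrun.
Vidar is living and takes 1/20.
Gudrun is living and takes 1/20.
Tove is living and takes 1/5.
Frida is living and takes 1/5.

Asgeir 1/15; Brynja 1/5; Eirik 1/45; Frida 1/5; Gudrun 1/20; Hallvard 1/10; Liv 1/90; Ragna 1/15; Sindre 1/90; Tove 1/5; Trygve 1/45; Vidar 1/20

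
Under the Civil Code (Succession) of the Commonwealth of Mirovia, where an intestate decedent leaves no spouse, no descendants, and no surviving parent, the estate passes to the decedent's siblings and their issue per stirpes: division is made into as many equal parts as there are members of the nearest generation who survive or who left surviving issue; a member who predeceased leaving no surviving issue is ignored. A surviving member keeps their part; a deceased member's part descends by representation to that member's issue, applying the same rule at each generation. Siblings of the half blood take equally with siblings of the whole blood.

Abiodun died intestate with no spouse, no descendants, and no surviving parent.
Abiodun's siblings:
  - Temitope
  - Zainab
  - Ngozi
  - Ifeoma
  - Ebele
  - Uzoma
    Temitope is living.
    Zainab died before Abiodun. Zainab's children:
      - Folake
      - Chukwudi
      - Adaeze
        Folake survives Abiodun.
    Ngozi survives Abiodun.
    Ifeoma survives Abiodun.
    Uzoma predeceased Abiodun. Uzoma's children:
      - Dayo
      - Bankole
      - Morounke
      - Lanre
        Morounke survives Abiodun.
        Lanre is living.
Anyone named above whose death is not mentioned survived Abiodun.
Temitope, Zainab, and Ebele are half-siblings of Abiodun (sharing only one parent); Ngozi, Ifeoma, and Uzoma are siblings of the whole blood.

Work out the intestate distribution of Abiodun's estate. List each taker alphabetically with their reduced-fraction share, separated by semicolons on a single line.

Adaeze 1/18; Bankole 1/24; Chukwudi 1/18; Dayo 1/24; Ebele 1/6; Folake 1/18; Ifeoma 1/6; Lanre 1/24; Morounke 1/24; Ngozi 1/6; Temitope 1/6

No spouse, descendants, or parent survives, so the estate passes to Abiodun's siblings per stirpes.
Half-blood and whole-blood siblings take equally under the stated rule.
The estate is divided into 6 equal shares of 1/6 among Temitope, Zainab, Ngozi, Ifeoma, Ebele, Uzoma.
Temitope is living and takes 1/6.
Zainab predeceased; the 1/6 allotted to Zainab's branch passes to Zainab's issue by representation.
The 1/6 is divided into 3 equal shares of 1/18 among Folake, Chukwudi, Adaeze.
Folake is living and takes 1/18.
Chukwudi is living and takes 1/18.
Adaeze is living and takes 1/18.
Ngozi is living and takes 1/6.
Ifeoma is living and takes 1/6.
Ebele is living and takes 1/6.
Uzoma predeceased; the 1/6 allotted to Uzoma's branch passes to Uzoma's issue by representation.
The 1/6 is divided into 4 equal shares of 1/24 among Dayo, Bankole, Morounke, Lanre.
Dayo is living and takes 1/24.
Bankole is living and takes 1/24.
Morounke is living and takes 1/24.
Lanre is living and takes 1/24.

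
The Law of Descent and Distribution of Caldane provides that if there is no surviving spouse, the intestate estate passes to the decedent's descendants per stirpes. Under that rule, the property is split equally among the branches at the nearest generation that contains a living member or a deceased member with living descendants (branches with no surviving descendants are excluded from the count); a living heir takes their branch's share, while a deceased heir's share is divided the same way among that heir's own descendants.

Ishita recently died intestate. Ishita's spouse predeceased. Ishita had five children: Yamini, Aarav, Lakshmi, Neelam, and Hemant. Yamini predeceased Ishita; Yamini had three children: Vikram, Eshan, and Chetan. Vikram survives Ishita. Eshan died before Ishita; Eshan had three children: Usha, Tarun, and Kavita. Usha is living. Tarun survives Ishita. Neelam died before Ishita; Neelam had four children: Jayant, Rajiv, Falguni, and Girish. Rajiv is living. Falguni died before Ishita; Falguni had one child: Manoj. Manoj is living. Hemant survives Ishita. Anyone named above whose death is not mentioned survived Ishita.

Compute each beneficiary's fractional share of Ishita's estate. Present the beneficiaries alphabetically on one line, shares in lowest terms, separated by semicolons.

Aarav 1/5; Chetan 1/15; Girish 1/20; Hemant 1/5; Jayant 1/20; Kavita 1/45; Lakshmi 1/5; Manoj 1/20; Rajiv 1/20; Tarun 1/45; Usha 1/45; Vikram 1/15

There is no surviving spouse, so the entire estate passes to Ishita's descendants per stirpes.
The estate is divided into 5 equal shares of 1/5 among Yamini, Aarav, Lakshmi, Neelam, Hemant.
Yamini predeceased; the 1/5 allotted to Yamini's branch passes to Yamini's issue by representation.
The 1/5 is divided into 3 equal shares of 1/15 among Vikram, Eshan, Chetan.
Vikram is living and takes 1/15.
Eshan predeceased; the 1/15 allotted to Eshan's branch passes to Eshan's issue by representation.
The 1/15 is divided into 3 equal shares of 1/45 among Usha, Tarun, Kavita.
Usha is living and takes 1/45.
Tarun is living and takes 1/45.
Kavita is living and takes 1/45.
Chetan is living and takes 1/15.
Aarav is living and takes 1/5.
Lakshmi is living and takes 1/5.
Neelam predeceased; the 1/5 allotted to Neelam's branch passes to Neelam's issue by representation.
The 1/5 is divided into 4 equal shares of 1/20 among Jayant, Rajiv, Falguni, Girish.
Jayant is living and takes 1/20.
Rajiv is living and takes 1/20.
Falguni predeceased; the 1/20 allotted to Falguni's branch passes to Falguni's issue by representation.
Manoj is the sole taker at this level and receives the full 1/20.
Girish is living and takes 1/20.
Hemant is living and takes 1/5.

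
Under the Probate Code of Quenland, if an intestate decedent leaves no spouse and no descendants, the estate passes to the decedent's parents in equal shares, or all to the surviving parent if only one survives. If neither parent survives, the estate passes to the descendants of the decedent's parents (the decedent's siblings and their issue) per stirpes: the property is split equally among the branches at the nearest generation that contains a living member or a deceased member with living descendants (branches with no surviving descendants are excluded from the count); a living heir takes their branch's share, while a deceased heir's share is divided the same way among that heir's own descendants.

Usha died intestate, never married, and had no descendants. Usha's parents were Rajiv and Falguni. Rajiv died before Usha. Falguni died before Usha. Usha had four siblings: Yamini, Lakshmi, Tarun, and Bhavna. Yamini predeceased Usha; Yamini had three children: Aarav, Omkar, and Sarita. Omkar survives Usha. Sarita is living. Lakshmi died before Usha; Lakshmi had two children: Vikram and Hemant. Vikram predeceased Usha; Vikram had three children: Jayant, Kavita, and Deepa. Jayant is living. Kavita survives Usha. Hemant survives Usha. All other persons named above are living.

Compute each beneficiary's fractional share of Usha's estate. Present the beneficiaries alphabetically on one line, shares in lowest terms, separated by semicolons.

Aarav 1/12; Bhavna 1/4; Deepa 1/24; Hemant 1/8; Jayant 1/24; Kavita 1/24; Omkar 1/12; Sarita 1/12; Tarun 1/4

Neither parent survives and there are no descendants, so the estate passes to Usha's siblings and their issue per stirpes.
The estate is divided into 4 equal shares of 1/4 among Yamini, Lakshmi, Tarun, Bhavna.
Yamini predeceased; the 1/4 allotted to Yamini's branch passes to Yamini's issue by representation.
The 1/4 is divided into 3 equal shares of 1/12 among Aarav, Omkar, Sarita.
Aarav is living and takes 1/12.
Omkar is living and takes 1/12.
Sarita is living and takes 1/12.
Lakshmi predeceased; the 1/4 allotted to Lakshmi's branch passes to Lakshmi's issue by representation.
The 1/4 is divided into 2 equal shares of 1/8 among Vikram, Hemant.
Vikram predeceased; the 1/8 allotted to Vikram's branch passes to Vikram's issue by representation.
The 1/8 is divided into 3 equal shares of 1/24 among Jayant, Kavita, Deepa.
Jayant is living and takes 1/24.
Kavita is living and takes 1/24.
Deepa is living and takes 1/24.
Hemant is living and takes 1/8.
Tarun is living and takes 1/4.
Bhavna is living and takes 1/4.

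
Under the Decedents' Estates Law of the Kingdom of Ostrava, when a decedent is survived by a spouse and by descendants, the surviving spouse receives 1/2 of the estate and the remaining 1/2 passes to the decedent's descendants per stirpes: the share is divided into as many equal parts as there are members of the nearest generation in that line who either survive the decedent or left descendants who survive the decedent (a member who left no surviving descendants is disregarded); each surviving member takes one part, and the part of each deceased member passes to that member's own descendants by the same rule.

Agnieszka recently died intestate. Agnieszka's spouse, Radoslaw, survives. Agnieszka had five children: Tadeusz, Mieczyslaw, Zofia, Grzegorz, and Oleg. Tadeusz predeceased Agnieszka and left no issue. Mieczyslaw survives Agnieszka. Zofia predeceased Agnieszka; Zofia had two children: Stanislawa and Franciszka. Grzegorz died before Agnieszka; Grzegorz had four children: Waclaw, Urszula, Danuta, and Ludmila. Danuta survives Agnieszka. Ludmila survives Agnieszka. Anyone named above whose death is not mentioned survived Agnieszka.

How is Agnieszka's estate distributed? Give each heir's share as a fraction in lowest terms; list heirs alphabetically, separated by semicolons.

Danuta 1/32; Franciszka 1/16; Ludmila 1/32; Mieczyslaw 1/8; Oleg 1/8; Radoslaw 1/2; Stanislawa 1/16; Urszula 1/32; Waclaw 1/32

Radoslaw, as surviving spouse, takes 1/2.
The remaining 1/2 passes to Agnieszka's descendants per stirpes.
Tadeusz left no surviving issue, so that branch lapses and is disregarded.
The 1/2 is divided into 4 equal shares of 1/8 among Mieczyslaw, Zofia, Grzegorz, Oleg.
Mieczyslaw is living and takes 1/8.
Zofia predeceased; the 1/8 allotted to Zofia's branch passes to Zofia's issue by representation.
The 1/8 is divided into 2 equal shares of 1/16 among Stanislawa, Franciszka.
Stanislawa is living and takes 1/16.
Franciszka is living and takes 1/16.
Grzegorz predeceased; the 1/8 allotted to Grzegorz's branch passes to Grzegorz's issue by representation.
The 1/8 is divided into 4 equal shares of 1/32 among Waclaw, Urszula, Danuta, Ludmila.
Waclaw is living and takes 1/32.
Urszula is living and takes 1/32.
Danuta is living and takes 1/32.
Ludmila is living and takes 1/32.
Oleg is living and takes 1/8.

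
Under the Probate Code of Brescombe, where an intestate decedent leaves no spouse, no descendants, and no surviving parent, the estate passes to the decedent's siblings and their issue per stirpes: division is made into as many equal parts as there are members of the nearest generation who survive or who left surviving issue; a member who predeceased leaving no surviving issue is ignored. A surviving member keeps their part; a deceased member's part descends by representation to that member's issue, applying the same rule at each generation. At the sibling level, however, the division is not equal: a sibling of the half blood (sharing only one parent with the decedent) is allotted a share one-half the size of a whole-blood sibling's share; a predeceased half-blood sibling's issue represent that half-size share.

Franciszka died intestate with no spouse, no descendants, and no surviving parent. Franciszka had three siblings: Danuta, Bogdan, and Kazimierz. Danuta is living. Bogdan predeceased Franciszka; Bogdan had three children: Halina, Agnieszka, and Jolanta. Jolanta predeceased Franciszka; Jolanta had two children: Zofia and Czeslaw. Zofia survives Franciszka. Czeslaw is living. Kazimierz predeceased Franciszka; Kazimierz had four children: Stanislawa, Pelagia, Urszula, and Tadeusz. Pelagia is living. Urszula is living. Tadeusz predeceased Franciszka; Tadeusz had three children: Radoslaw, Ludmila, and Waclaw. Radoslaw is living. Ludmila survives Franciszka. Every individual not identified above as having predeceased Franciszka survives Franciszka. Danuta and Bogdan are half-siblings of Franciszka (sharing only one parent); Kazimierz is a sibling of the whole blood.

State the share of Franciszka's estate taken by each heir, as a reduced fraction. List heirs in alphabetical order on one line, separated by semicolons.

Agnieszka 1/12; Czeslaw 1/24; Danuta 1/4; Halina 1/12; Ludmila 1/24; Pelagia 1/8; Radoslaw 1/24; Stanislawa 1/8; Urszula 1/8; Waclaw 1/24; Zofia 1/24

No spouse, descendants, or parent survives, so the estate passes to Franciszka's siblings per stirpes.
Half-blood siblings count for one-half the weight of whole-blood siblings at the initial division.
Dividing 1 in proportion to weights (total weight 2): Danuta (weight 1/2) → 1/4; Bogdan (weight 1/2) → 1/4; Kazimierz (weight 1) → 1/2.
Danuta is living and takes 1/4.
Bogdan predeceased; the 1/4 allotted to Bogdan's branch passes to Bogdan's issue by representation.
The 1/4 is divided into 3 equal shares of 1/12 among Halina, Agnieszka, Jolanta.
Halina is living and takes 1/12.
Agnieszka is living and takes 1/12.
Jolanta predeceased; the 1/12 allotted to Jolanta's branch passes to Jolanta's issue by representation.
The 1/12 is divided into 2 equal shares of 1/24 among Zofia, Czeslaw.
Zofia is living and takes 1/24.
Czeslaw is living and takes 1/24.
Kazimierz predeceased; the 1/2 allotted to Kazimierz's branch passes to Kazimierz's issue by representation.
The 1/2 is divided into 4 equal shares of 1/8 among Stanislawa, Pelagia, Urszula, Tadeusz.
Stanislawa is living and takes 1/8.
Pelagia is living and takes 1/8.
Urszula is living and takes 1/8.
Tadeusz predeceased; the 1/8 allotted to Tadeusz's branch passes to Tadeusz's issue by representation.
The 1/8 is divided into 3 equal shares of 1/24 among Radoslaw, Ludmila, Waclaw.
Radoslaw is living and takes 1/24.
Ludmila is living and takes 1/24.
Waclaw is living and takes 1/24.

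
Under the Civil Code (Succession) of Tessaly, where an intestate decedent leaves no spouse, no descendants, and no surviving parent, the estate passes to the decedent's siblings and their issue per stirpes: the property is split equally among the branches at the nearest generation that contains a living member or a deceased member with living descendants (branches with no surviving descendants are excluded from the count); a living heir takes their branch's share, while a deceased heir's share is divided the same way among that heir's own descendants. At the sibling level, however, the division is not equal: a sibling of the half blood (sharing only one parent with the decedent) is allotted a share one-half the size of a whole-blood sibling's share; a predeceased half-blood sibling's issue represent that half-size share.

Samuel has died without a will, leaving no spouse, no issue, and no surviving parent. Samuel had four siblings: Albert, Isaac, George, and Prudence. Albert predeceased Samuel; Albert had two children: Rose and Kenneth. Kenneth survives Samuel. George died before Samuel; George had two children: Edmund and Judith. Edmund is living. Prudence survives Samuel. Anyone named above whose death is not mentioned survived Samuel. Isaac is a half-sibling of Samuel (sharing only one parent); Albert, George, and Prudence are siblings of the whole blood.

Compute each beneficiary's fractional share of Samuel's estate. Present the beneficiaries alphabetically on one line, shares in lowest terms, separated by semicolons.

Edmund 1/7; Isaac 1/7; Judith 1/7; Kenneth 1/7; Prudence 2/7; Rose 1/7

No spouse, descendants, or parent survives, so the estate passes to Samuel's siblings per stirpes.
Half-blood siblings count for one-half the weight of whole-blood siblings at the initial division.
Dividing 1 in proportion to weights (total weight 7/2): Albert (weight 1) → 2/7; Isaac (weight 1/2) → 1/7; George (weight 1) → 2/7; Prudence (weight 1) → 2/7.
Albert predeceased; the 2/7 allotted to Albert's branch passes to Albert's issue by representation.
The 2/7 is divided into 2 equal shares of 1/7 among Rose, Kenneth.
Rose is living and takes 1/7.
Kenneth is living and takes 1/7.
Isaac is living and takes 1/7.
George predeceased; the 2/7 allotted to George's branch passes to George's issue by representation.
The 2/7 is divided into 2 equal shares of 1/7 among Edmund, Judith.
Edmund is living and takes 1/7.
Judith is living and takes 1/7.
Prudence is living and takes 2/7.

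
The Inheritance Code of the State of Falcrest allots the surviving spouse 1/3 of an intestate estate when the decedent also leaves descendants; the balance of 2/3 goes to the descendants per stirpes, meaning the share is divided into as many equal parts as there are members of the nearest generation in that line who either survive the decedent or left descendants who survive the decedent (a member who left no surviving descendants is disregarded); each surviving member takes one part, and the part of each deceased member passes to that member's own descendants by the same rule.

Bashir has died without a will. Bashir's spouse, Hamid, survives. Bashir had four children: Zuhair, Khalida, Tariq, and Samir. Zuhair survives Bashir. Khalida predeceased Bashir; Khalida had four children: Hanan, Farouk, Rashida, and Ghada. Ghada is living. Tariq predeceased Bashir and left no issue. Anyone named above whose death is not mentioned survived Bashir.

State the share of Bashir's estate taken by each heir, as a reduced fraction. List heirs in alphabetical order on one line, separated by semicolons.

Hamid, as surviving spouse, takes 1/3.
The remaining 2/3 passes to Bashir's descendants per stirpes.
Tariq left no surviving issue, so that branch lapses and is disregarded.
The 2/3 is divided into 3 equal shares of 2/9 among Zuhair, Khalida, Samir.
Zuhair is living and takes 2/9.
Khalida predeceased; the 2/9 allotted to Khalida's branch passes to Khalida's issue by representation.
The 2/9 is divided into 4 equal shares of 1/18 among Hanan, Farouk, Rashida, Ghada.
Hanan is living and takes 1/18.
Farouk is living and takes 1/18.
Rashida is living and takes 1/18.
Ghada is living and takes 1/18.
Samir is living and takes 2/9.

Farouk 1/18; Ghada 1/18; Hamid 1/3; Hanan 1/18; Rashida 1/18; Samir 2/9; Zuhair 2/9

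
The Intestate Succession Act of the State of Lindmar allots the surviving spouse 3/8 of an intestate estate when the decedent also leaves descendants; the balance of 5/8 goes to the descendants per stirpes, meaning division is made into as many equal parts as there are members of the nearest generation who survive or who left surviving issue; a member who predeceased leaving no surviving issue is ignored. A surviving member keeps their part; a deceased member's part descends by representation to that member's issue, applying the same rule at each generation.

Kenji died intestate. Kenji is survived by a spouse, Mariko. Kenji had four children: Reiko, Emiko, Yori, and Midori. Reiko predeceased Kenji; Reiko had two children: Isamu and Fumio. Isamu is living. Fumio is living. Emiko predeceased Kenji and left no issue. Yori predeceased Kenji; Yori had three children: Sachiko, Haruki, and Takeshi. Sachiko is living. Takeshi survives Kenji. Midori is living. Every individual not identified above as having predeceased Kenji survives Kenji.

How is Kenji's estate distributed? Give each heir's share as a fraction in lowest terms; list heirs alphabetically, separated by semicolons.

Fumio 5/48; Haruki 5/72; Isamu 5/48; Mariko 3/8; Midori 5/24; Sachiko 5/72; Takeshi 5/72

Mariko, as surviving spouse, takes 3/8.
The remaining 5/8 passes to Kenji's descendants per stirpes.
Emiko left no surviving issue, so that branch lapses and is disregarded.
The 5/8 is divided into 3 equal shares of 5/24 among Reiko, Yori, Midori.
Reiko predeceased; the 5/24 allotted to Reiko's branch passes to Reiko's issue by representation.
The 5/24 is divided into 2 equal shares of 5/48 among Isamu, Fumio.
Isamu is living and takes 5/48.
Fumio is living and takes 5/48.
Yori predeceased; the 5/24 allotted to Yori's branch passes to Yori's issue by representation.
The 5/24 is divided into 3 equal shares of 5/72 among Sachiko, Haruki, Takeshi.
Sachiko is living and takes 5/72.
Haruki is living and takes 5/72.
Takeshi is living and takes 5/72.
Midori is living and takes 5/24.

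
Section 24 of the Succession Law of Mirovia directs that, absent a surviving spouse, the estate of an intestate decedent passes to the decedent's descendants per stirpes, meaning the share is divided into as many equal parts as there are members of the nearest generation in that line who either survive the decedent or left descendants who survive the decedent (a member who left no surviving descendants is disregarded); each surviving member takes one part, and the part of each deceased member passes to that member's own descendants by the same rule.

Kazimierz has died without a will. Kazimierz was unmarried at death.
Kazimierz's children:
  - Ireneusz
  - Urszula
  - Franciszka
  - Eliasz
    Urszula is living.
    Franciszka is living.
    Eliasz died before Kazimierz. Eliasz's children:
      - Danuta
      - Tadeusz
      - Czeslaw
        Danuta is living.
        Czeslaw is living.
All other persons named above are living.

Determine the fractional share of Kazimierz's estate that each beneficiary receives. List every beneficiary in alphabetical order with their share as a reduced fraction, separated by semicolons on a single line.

Czeslaw 1/12; Danuta 1/12; Franciszka 1/4; Ireneusz 1/4; Tadeusz 1/12; Urszula 1/4

There is no surviving spouse, so the entire estate passes to Kazimierz's descendants per stirpes.
The estate is divided into 4 equal shares of 1/4 among Ireneusz, Urszula, Franciszka, Eliasz.
Ireneusz is living and takes 1/4.
Urszula is living and takes 1/4.
Franciszka is living and takes 1/4.
Eliasz predeceased; the 1/4 allotted to Eliasz's branch passes to Eliasz's issue by representation.
The 1/4 is divided into 3 equal shares of 1/12 among Danuta, Tadeusz, Czeslaw.
Danuta is living and takes 1/12.
Tadeusz is living and takes 1/12.
Czeslaw is living and takes 1/12.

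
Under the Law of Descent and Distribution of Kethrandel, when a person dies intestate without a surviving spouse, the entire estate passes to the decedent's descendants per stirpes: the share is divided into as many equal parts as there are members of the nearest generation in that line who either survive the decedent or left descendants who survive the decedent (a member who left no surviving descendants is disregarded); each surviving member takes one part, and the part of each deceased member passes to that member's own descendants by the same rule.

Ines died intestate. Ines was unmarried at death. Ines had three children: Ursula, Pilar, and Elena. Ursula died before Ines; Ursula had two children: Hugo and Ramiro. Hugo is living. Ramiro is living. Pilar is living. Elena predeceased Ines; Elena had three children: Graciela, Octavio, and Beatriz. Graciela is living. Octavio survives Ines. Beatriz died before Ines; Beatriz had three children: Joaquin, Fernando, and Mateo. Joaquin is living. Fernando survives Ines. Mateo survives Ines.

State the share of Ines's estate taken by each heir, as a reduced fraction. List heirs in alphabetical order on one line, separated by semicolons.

Fernando 1/27; Graciela 1/9; Hugo 1/6; Joaquin 1/27; Mateo 1/27; Octavio 1/9; Pilar 1/3; Ramiro 1/6

There is no surviving spouse, so the entire estate passes to Ines's descendants per stirpes.
The estate is divided into 3 equal shares of 1/3 among Ursula, Pilar, Elena.
Ursula predeceased; the 1/3 allotted to Ursula's branch passes to Ursula's issue by representation.
The 1/3 is divided into 2 equal shares of 1/6 among Hugo, Ramiro.
Hugo is living and takes 1/6.
Ramiro is living and takes 1/6.
Pilar is living and takes 1/3.
Elena predeceased; the 1/3 allotted to Elena's branch passes to Elena's issue by representation.
The 1/3 is divided into 3 equal shares of 1/9 among Graciela, Octavio, Beatriz.
Graciela is living and takes 1/9.
Octavio is living and takes 1/9.
Beatriz predeceased; the 1/9 allotted to Beatriz's branch passes to Beatriz's issue by representation.
The 1/9 is divided into 3 equal shares of 1/27 among Joaquin, Fernando, Mateo.
Joaquin is living and takes 1/27.
Fernando is living and takes 1/27.
Mateo is living and takes 1/27.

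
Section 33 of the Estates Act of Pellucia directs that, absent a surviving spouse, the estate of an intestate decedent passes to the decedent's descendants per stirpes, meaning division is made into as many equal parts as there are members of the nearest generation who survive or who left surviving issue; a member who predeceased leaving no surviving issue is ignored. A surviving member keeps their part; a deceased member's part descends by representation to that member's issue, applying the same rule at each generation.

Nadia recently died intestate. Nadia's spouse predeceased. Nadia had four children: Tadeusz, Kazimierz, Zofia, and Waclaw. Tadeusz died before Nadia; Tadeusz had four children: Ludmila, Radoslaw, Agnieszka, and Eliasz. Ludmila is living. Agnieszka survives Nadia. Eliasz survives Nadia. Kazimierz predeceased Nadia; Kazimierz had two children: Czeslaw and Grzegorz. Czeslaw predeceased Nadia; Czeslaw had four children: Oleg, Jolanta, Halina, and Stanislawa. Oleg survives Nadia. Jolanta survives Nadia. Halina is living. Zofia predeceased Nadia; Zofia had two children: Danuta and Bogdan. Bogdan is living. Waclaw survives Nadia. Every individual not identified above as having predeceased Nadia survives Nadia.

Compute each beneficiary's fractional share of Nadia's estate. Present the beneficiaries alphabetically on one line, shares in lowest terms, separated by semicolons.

There is no surviving spouse, so the entire estate passes to Nadia's descendants per stirpes.
The estate is divided into 4 equal shares of 1/4 among Tadeusz, Kazimierz, Zofia, Waclaw.
Tadeusz predeceased; the 1/4 allotted to Tadeusz's branch passes to Tadeusz's issue by representation.
The 1/4 is divided into 4 equal shares of 1/16 among Ludmila, Radoslaw, Agnieszka, Eliasz.
Ludmila is living and takes 1/16.
Radoslaw is living and takes 1/16.
Agnieszka is living and takes 1/16.
Eliasz is living and takes 1/16.
Kazimierz predeceased; the 1/4 allotted to Kazimierz's branch passes to Kazimierz's issue by representation.
The 1/4 is divided into 2 equal shares of 1/8 among Czeslaw, Grzegorz.
Czeslaw predeceased; the 1/8 allotted to Czeslaw's branch passes to Czeslaw's issue by representation.
The 1/8 is divided into 4 equal shares of 1/32 among Oleg, Jolanta, Halina, Stanislawa.
Oleg is living and takes 1/32.
Jolanta is living and takes 1/32.
Halina is living and takes 1/32.
Stanislawa is living and takes 1/32.
Grzegorz is living and takes 1/8.
Zofia predeceased; the 1/4 allotted to Zofia's branch passes to Zofia's issue by representation.
The 1/4 is divided into 2 equal shares of 1/8 among Danuta, Bogdan.
Danuta is living and takes 1/8.
Bogdan is living and takes 1/8.
Waclaw is living and takes 1/4.

Agnieszka 1/16; Bogdan 1/8; Danuta 1/8; Eliasz 1/16; Grzegorz 1/8; Halina 1/32; Jolanta 1/32; Ludmila 1/16; Oleg 1/32; Radoslaw 1/16; Stanislawa 1/32; Waclaw 1/4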